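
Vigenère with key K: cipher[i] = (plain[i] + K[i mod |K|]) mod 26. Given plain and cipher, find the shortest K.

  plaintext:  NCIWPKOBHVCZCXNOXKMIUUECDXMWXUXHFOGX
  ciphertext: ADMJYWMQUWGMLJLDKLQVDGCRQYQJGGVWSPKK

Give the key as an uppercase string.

  i= 0: A-N = 13 → N
  i= 1: D-C =  1 → B
  i= 2: M-I =  4 → E
  i= 3: J-W = 13 → N
  i= 4: Y-P =  9 → J
  i= 5: W-K = 12 → M
  i= 6: M-O = 24 → Y
  i= 7: Q-B = 15 → P
  i= 8: U-H = 13 → N
  i= 9: W-V =  1 → B
  i=10: G-C =  4 → E
  i=11: M-Z = 13 → N
  i=12: L-C =  9 → J
  i=13: J-X = 12 → M
  i=14: L-N = 24 → Y
  i=15: D-O = 15 → P
  i=16: K-X = 13 → N
  i=17: L-K =  1 → B
  i=18: Q-M =  4 → E
  i=19: V-I = 13 → N
  i=20: D-U =  9 → J
  i=21: G-U = 12 → M
  i=22: C-E = 24 → Y
  i=23: R-C = 15 → P
  i=24: Q-D = 13 → N
  i=25: Y-X =  1 → B
  i=26: Q-M =  4 → E
  i=27: J-W = 13 → N
  i=28: G-X =  9 → J
  i=29: G-U = 12 → M
  i=30: V-X = 24 → Y
  i=31: W-H = 15 → P
  i=32: S-F = 13 → N
  i=33: P-O =  1 → B
  i=34: K-G =  4 → E
  i=35: K-X = 13 → N
  shifts repeat with period 8: NBENJMYP

NBENJMYP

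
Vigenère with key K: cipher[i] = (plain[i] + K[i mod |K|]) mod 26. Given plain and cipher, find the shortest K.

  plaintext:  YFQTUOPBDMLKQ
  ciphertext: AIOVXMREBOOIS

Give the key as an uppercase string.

CDY

  i= 0: A-Y =  2 → C
  i= 1: I-F =  3 → D
  i= 2: O-Q = 24 → Y
  i= 3: V-T =  2 → C
  i= 4: X-U =  3 → D
  i= 5: M-O = 24 → Y
  i= 6: R-P =  2 → C
  i= 7: E-B =  3 → D
  i= 8: B-D = 24 → Y
  i= 9: O-M =  2 → C
  i=10: O-L =  3 → D
  i=11: I-K = 24 → Y
  i=12: S-Q =  2 → C
  shifts repeat with period 3: CDY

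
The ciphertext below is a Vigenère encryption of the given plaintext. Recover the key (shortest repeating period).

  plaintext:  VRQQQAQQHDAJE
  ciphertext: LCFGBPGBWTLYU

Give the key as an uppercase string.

  i= 0: L-V = 16 → Q
  i= 1: C-R = 11 → L
  i= 2: F-Q = 15 → P
  i= 3: G-Q = 16 → Q
  i= 4: B-Q = 11 → L
  i= 5: P-A = 15 → P
  i= 6: G-Q = 16 → Q
  i= 7: B-Q = 11 → L
  i= 8: W-H = 15 → P
  i= 9: T-D = 16 → Q
  i=10: L-A = 11 → L
  i=11: Y-J = 15 → P
  i=12: U-E = 16 → Q
  shifts repeat with period 3: QLP

QLP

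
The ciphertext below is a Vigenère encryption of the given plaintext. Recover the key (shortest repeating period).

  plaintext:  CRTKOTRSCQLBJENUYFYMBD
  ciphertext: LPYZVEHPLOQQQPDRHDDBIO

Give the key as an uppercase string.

JYFPHLQX

  i= 0: L-C =  9 → J
  i= 1: P-R = 24 → Y
  i= 2: Y-T =  5 → F
  i= 3: Z-K = 15 → P
  i= 4: V-O =  7 → H
  i= 5: E-T = 11 → L
  i= 6: H-R = 16 → Q
  i= 7: P-S = 23 → X
  i= 8: L-C =  9 → J
  i= 9: O-Q = 24 → Y
  i=10: Q-L =  5 → F
  i=11: Q-B = 15 → P
  i=12: Q-J =  7 → H
  i=13: P-E = 11 → L
  i=14: D-N = 16 → Q
  i=15: R-U = 23 → X
  i=16: H-Y =  9 → J
  i=17: D-F = 24 → Y
  i=18: D-Y =  5 → F
  i=19: B-M = 15 → P
  i=20: I-B =  7 → H
  i=21: O-D = 11 → L
  shifts repeat with period 8: JYFPHLQX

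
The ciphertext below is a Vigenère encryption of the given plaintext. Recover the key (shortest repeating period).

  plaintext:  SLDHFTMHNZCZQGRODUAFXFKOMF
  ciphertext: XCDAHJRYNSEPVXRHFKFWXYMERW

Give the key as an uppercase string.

FRATCQ

  i= 0: X-S =  5 → F
  i= 1: C-L = 17 → R
  i= 2: D-D =  0 → A
  i= 3: A-H = 19 → T
  i= 4: H-F =  2 → C
  i= 5: J-T = 16 → Q
  i= 6: R-M =  5 → F
  i= 7: Y-H = 17 → R
  i= 8: N-N =  0 → A
  i= 9: S-Z = 19 → T
  i=10: E-C =  2 → C
  i=11: P-Z = 16 → Q
  i=12: V-Q =  5 → F
  i=13: X-G = 17 → R
  i=14: R-R =  0 → A
  i=15: H-O = 19 → T
  i=16: F-D =  2 → C
  i=17: K-U = 16 → Q
  i=18: F-A =  5 → F
  i=19: W-F = 17 → R
  i=20: X-X =  0 → A
  i=21: Y-F = 19 → T
  i=22: M-K =  2 → C
  i=23: E-O = 16 → Q
  i=24: R-M =  5 → F
  i=25: W-F = 17 → R
  shifts repeat with period 6: FRATCQ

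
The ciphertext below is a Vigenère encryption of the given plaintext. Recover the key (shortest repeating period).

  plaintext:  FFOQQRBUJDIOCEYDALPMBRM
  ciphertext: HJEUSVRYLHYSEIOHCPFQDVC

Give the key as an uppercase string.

CEQE

  i= 0: H-F =  2 → C
  i= 1: J-F =  4 → E
  i= 2: E-O = 16 → Q
  i= 3: U-Q =  4 → E
  i= 4: S-Q =  2 → C
  i= 5: V-R =  4 → E
  i= 6: R-B = 16 → Q
  i= 7: Y-U =  4 → E
  i= 8: L-J =  2 → C
  i= 9: H-D =  4 → E
  i=10: Y-I = 16 → Q
  i=11: S-O =  4 → E
  i=12: E-C =  2 → C
  i=13: I-E =  4 → E
  i=14: O-Y = 16 → Q
  i=15: H-D =  4 → E
  i=16: C-A =  2 → C
  i=17: P-L =  4 → E
  i=18: F-P = 16 → Q
  i=19: Q-M =  4 → E
  i=20: D-B =  2 → C
  i=21: V-R =  4 → E
  i=22: C-M = 16 → Q
  shifts repeat with period 4: CEQE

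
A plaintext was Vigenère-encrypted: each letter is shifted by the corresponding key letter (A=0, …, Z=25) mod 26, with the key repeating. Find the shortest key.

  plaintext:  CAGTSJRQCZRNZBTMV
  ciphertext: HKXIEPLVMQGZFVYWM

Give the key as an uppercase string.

FKRPMGU

  i= 0: H-C =  5 → F
  i= 1: K-A = 10 → K
  i= 2: X-G = 17 → R
  i= 3: I-T = 15 → P
  i= 4: E-S = 12 → M
  i= 5: P-J =  6 → G
  i= 6: L-R = 20 → U
  i= 7: V-Q =  5 → F
  i= 8: M-C = 10 → K
  i= 9: Q-Z = 17 → R
  i=10: G-R = 15 → P
  i=11: Z-N = 12 → M
  i=12: F-Z =  6 → G
  i=13: V-B = 20 → U
  i=14: Y-T =  5 → F
  i=15: W-M = 10 → K
  i=16: M-V = 17 → R
  shifts repeat with period 7: FKRPMGU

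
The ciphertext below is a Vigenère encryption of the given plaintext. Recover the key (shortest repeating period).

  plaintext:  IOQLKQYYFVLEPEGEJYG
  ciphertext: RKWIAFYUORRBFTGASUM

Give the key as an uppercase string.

JWGXQPAW

  i= 0: R-I =  9 → J
  i= 1: K-O = 22 → W
  i= 2: W-Q =  6 → G
  i= 3: I-L = 23 → X
  i= 4: A-K = 16 → Q
  i= 5: F-Q = 15 → P
  i= 6: Y-Y =  0 → A
  i= 7: U-Y = 22 → W
  i= 8: O-F =  9 → J
  i= 9: R-V = 22 → W
  i=10: R-L =  6 → G
  i=11: B-E = 23 → X
  i=12: F-P = 16 → Q
  i=13: T-E = 15 → P
  i=14: G-G =  0 → A
  i=15: A-E = 22 → W
  i=16: S-J =  9 → J
  i=17: U-Y = 22 → W
  i=18: M-G =  6 → G
  shifts repeat with period 8: JWGXQPAW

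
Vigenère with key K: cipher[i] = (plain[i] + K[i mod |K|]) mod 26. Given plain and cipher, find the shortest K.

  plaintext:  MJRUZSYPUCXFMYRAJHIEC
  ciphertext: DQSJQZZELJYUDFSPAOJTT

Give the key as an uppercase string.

  i= 0: D-M = 17 → R
  i= 1: Q-J =  7 → H
  i= 2: S-R =  1 → B
  i= 3: J-U = 15 → P
  i= 4: Q-Z = 17 → R
  i= 5: Z-S =  7 → H
  i= 6: Z-Y =  1 → B
  i= 7: E-P = 15 → P
  i= 8: L-U = 17 → R
  i= 9: J-C =  7 → H
  i=10: Y-X =  1 → B
  i=11: U-F = 15 → P
  i=12: D-M = 17 → R
  i=13: F-Y =  7 → H
  i=14: S-R =  1 → B
  i=15: P-A = 15 → P
  i=16: A-J = 17 → R
  i=17: O-H =  7 → H
  i=18: J-I =  1 → B
  i=19: T-E = 15 → P
  i=20: T-C = 17 → R
  shifts repeat with period 4: RHBP

RHBP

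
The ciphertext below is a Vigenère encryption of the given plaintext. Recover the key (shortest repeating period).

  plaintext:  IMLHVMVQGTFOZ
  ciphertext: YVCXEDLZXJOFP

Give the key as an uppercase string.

  i= 0: Y-I = 16 → Q
  i= 1: V-M =  9 → J
  i= 2: C-L = 17 → R
  i= 3: X-H = 16 → Q
  i= 4: E-V =  9 → J
  i= 5: D-M = 17 → R
  i= 6: L-V = 16 → Q
  i= 7: Z-Q =  9 → J
  i= 8: X-G = 17 → R
  i= 9: J-T = 16 → Q
  i=10: O-F =  9 → J
  i=11: F-O = 17 → R
  i=12: P-Z = 16 → Q
  shifts repeat with period 3: QJR

QJR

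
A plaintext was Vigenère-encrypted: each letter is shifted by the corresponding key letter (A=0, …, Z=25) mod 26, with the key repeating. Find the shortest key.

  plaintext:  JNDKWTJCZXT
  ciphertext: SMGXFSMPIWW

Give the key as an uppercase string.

JZDN

  i= 0: S-J =  9 → J
  i= 1: M-N = 25 → Z
  i= 2: G-D =  3 → D
  i= 3: X-K = 13 → N
  i= 4: F-W =  9 → J
  i= 5: S-T = 25 → Z
  i= 6: M-J =  3 → D
  i= 7: P-C = 13 → N
  i= 8: I-Z =  9 → J
  i= 9: W-X = 25 → Z
  i=10: W-T =  3 → D
  shifts repeat with period 4: JZDN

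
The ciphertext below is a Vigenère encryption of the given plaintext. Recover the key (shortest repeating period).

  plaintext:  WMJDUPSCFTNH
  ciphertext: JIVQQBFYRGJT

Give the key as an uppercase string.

NWM

  i= 0: J-W = 13 → N
  i= 1: I-M = 22 → W
  i= 2: V-J = 12 → M
  i= 3: Q-D = 13 → N
  i= 4: Q-U = 22 → W
  i= 5: B-P = 12 → M
  i= 6: F-S = 13 → N
  i= 7: Y-C = 22 → W
  i= 8: R-F = 12 → M
  i= 9: G-T = 13 → N
  i=10: J-N = 22 → W
  i=11: T-H = 12 → M
  shifts repeat with period 3: NWM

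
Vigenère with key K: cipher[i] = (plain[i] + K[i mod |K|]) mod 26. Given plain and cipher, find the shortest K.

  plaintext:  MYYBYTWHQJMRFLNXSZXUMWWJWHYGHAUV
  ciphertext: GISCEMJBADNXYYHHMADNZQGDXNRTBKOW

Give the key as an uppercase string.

  i= 0: G-M = 20 → U
  i= 1: I-Y = 10 → K
  i= 2: S-Y = 20 → U
  i= 3: C-B =  1 → B
  i= 4: E-Y =  6 → G
  i= 5: M-T = 19 → T
  i= 6: J-W = 13 → N
  i= 7: B-H = 20 → U
  i= 8: A-Q = 10 → K
  i= 9: D-J = 20 → U
  i=10: N-M =  1 → B
  i=11: X-R =  6 → G
  i=12: Y-F = 19 → T
  i=13: Y-L = 13 → N
  i=14: H-N = 20 → U
  i=15: H-X = 10 → K
  i=16: M-S = 20 → U
  i=17: A-Z =  1 → B
  i=18: D-X =  6 → G
  i=19: N-U = 19 → T
  i=20: Z-M = 13 → N
  i=21: Q-W = 20 → U
  i=22: G-W = 10 → K
  i=23: D-J = 20 → U
  i=24: X-W =  1 → B
  i=25: N-H =  6 → G
  i=26: R-Y = 19 → T
  i=27: T-G = 13 → N
  i=28: B-H = 20 → U
  i=29: K-A = 10 → K
  i=30: O-U = 20 → U
  i=31: W-V =  1 → B
  shifts repeat with period 7: UKUBGTN

UKUBGTN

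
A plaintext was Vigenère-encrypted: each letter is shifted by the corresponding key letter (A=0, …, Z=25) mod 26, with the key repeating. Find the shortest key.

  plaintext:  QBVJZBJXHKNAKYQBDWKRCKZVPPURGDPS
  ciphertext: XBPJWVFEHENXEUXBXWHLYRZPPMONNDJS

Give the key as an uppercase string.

  i= 0: X-Q =  7 → H
  i= 1: B-B =  0 → A
  i= 2: P-V = 20 → U
  i= 3: J-J =  0 → A
  i= 4: W-Z = 23 → X
  i= 5: V-B = 20 → U
  i= 6: F-J = 22 → W
  i= 7: E-X =  7 → H
  i= 8: H-H =  0 → A
  i= 9: E-K = 20 → U
  i=10: N-N =  0 → A
  i=11: X-A = 23 → X
  i=12: E-K = 20 → U
  i=13: U-Y = 22 → W
  i=14: X-Q =  7 → H
  i=15: B-B =  0 → A
  i=16: X-D = 20 → U
  i=17: W-W =  0 → A
  i=18: H-K = 23 → X
  i=19: L-R = 20 → U
  i=20: Y-C = 22 → W
  i=21: R-K =  7 → H
  i=22: Z-Z =  0 → A
  i=23: P-V = 20 → U
  i=24: P-P =  0 → A
  i=25: M-P = 23 → X
  i=26: O-U = 20 → U
  i=27: N-R = 22 → W
  i=28: N-G =  7 → H
  i=29: D-D =  0 → A
  i=30: J-P = 20 → U
  i=31: S-S =  0 → A
  shifts repeat with period 7: HAUAXUW

HAUAXUW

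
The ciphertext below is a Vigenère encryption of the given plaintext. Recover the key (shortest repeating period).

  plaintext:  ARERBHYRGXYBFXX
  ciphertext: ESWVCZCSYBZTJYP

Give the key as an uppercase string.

  i= 0: E-A =  4 → E
  i= 1: S-R =  1 → B
  i= 2: W-E = 18 → S
  i= 3: V-R =  4 → E
  i= 4: C-B =  1 → B
  i= 5: Z-H = 18 → S
  i= 6: C-Y =  4 → E
  i= 7: S-R =  1 → B
  i= 8: Y-G = 18 → S
  i= 9: B-X =  4 → E
  i=10: Z-Y =  1 → B
  i=11: T-B = 18 → S
  i=12: J-F =  4 → E
  i=13: Y-X =  1 → B
  i=14: P-X = 18 → S
  shifts repeat with period 3: EBS

EBS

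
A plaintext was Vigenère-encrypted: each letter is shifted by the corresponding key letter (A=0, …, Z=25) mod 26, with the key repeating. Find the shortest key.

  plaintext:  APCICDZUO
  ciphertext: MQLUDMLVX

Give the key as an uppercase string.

  i= 0: M-A = 12 → M
  i= 1: Q-P =  1 → B
  i= 2: L-C =  9 → J
  i= 3: U-I = 12 → M
  i= 4: D-C =  1 → B
  i= 5: M-D =  9 → J
  i= 6: L-Z = 12 → M
  i= 7: V-U =  1 → B
  i= 8: X-O =  9 → J
  shifts repeat with period 3: MBJ

MBJ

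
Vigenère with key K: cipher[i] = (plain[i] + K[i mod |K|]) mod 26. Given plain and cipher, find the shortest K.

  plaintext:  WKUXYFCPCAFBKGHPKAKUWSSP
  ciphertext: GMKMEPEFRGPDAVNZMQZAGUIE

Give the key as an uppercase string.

  i= 0: G-W = 10 → K
  i= 1: M-K =  2 → C
  i= 2: K-U = 16 → Q
  i= 3: M-X = 15 → P
  i= 4: E-Y =  6 → G
  i= 5: P-F = 10 → K
  i= 6: E-C =  2 → C
  i= 7: F-P = 16 → Q
  i= 8: R-C = 15 → P
  i= 9: G-A =  6 → G
  i=10: P-F = 10 → K
  i=11: D-B =  2 → C
  i=12: A-K = 16 → Q
  i=13: V-G = 15 → P
  i=14: N-H =  6 → G
  i=15: Z-P = 10 → K
  i=16: M-K =  2 → C
  i=17: Q-A = 16 → Q
  i=18: Z-K = 15 → P
  i=19: A-U =  6 → G
  i=20: G-W = 10 → K
  i=21: U-S =  2 → C
  i=22: I-S = 16 → Q
  i=23: E-P = 15 → P
  shifts repeat with period 5: KCQPG

KCQPG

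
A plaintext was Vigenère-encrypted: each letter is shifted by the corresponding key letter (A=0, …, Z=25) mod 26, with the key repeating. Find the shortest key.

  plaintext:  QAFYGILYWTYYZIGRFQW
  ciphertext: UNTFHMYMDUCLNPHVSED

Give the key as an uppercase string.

  i= 0: U-Q =  4 → E
  i= 1: N-A = 13 → N
  i= 2: T-F = 14 → O
  i= 3: F-Y =  7 → H
  i= 4: H-G =  1 → B
  i= 5: M-I =  4 → E
  i= 6: Y-L = 13 → N
  i= 7: M-Y = 14 → O
  i= 8: D-W =  7 → H
  i= 9: U-T =  1 → B
  i=10: C-Y =  4 → E
  i=11: L-Y = 13 → N
  i=12: N-Z = 14 → O
  i=13: P-I =  7 → H
  i=14: H-G =  1 → B
  i=15: V-R =  4 → E
  i=16: S-F = 13 → N
  i=17: E-Q = 14 → O
  i=18: D-W =  7 → H
  shifts repeat with period 5: ENOHB

ENOHB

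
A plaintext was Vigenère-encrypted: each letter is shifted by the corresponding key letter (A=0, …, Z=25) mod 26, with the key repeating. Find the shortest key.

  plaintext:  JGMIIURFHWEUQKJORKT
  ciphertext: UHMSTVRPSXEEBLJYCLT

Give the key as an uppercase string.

LBAK

  i= 0: U-J = 11 → L
  i= 1: H-G =  1 → B
  i= 2: M-M =  0 → A
  i= 3: S-I = 10 → K
  i= 4: T-I = 11 → L
  i= 5: V-U =  1 → B
  i= 6: R-R =  0 → A
  i= 7: P-F = 10 → K
  i= 8: S-H = 11 → L
  i= 9: X-W =  1 → B
  i=10: E-E =  0 → A
  i=11: E-U = 10 → K
  i=12: B-Q = 11 → L
  i=13: L-K =  1 → B
  i=14: J-J =  0 → A
  i=15: Y-O = 10 → K
  i=16: C-R = 11 → L
  i=17: L-K =  1 → B
  i=18: T-T =  0 → A
  shifts repeat with period 4: LBAK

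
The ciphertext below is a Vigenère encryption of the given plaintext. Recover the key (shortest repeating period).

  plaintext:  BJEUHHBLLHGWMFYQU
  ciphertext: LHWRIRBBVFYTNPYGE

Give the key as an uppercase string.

KYSXBKAQ

  i= 0: L-B = 10 → K
  i= 1: H-J = 24 → Y
  i= 2: W-E = 18 → S
  i= 3: R-U = 23 → X
  i= 4: I-H =  1 → B
  i= 5: R-H = 10 → K
  i= 6: B-B =  0 → A
  i= 7: B-L = 16 → Q
  i= 8: V-L = 10 → K
  i= 9: F-H = 24 → Y
  i=10: Y-G = 18 → S
  i=11: T-W = 23 → X
  i=12: N-M =  1 → B
  i=13: P-F = 10 → K
  i=14: Y-Y =  0 → A
  i=15: G-Q = 16 → Q
  i=16: E-U = 10 → K
  shifts repeat with period 8: KYSXBKAQ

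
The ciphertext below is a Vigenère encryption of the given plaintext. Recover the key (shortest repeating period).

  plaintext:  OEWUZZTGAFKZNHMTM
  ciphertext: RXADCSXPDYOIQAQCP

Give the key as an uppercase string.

  i= 0: R-O =  3 → D
  i= 1: X-E = 19 → T
  i= 2: A-W =  4 → E
  i= 3: D-U =  9 → J
  i= 4: C-Z =  3 → D
  i= 5: S-Z = 19 → T
  i= 6: X-T =  4 → E
  i= 7: P-G =  9 → J
  i= 8: D-A =  3 → D
  i= 9: Y-F = 19 → T
  i=10: O-K =  4 → E
  i=11: I-Z =  9 → J
  i=12: Q-N =  3 → D
  i=13: A-H = 19 → T
  i=14: Q-M =  4 → E
  i=15: C-T =  9 → J
  i=16: P-M =  3 → D
  shifts repeat with period 4: DTEJ

DTEJ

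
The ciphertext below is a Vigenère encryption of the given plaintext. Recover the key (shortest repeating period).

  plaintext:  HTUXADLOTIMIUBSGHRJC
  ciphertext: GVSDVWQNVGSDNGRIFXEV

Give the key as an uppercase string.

ZCYGVTF

  i= 0: G-H = 25 → Z
  i= 1: V-T =  2 → C
  i= 2: S-U = 24 → Y
  i= 3: D-X =  6 → G
  i= 4: V-A = 21 → V
  i= 5: W-D = 19 → T
  i= 6: Q-L =  5 → F
  i= 7: N-O = 25 → Z
  i= 8: V-T =  2 → C
  i= 9: G-I = 24 → Y
  i=10: S-M =  6 → G
  i=11: D-I = 21 → V
  i=12: N-U = 19 → T
  i=13: G-B =  5 → F
  i=14: R-S = 25 → Z
  i=15: I-G =  2 → C
  i=16: F-H = 24 → Y
  i=17: X-R =  6 → G
  i=18: E-J = 21 → V
  i=19: V-C = 19 → T
  shifts repeat with period 7: ZCYGVTF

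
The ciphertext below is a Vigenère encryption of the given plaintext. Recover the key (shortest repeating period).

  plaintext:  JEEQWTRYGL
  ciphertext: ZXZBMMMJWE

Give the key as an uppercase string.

  i= 0: Z-J = 16 → Q
  i= 1: X-E = 19 → T
  i= 2: Z-E = 21 → V
  i= 3: B-Q = 11 → L
  i= 4: M-W = 16 → Q
  i= 5: M-T = 19 → T
  i= 6: M-R = 21 → V
  i= 7: J-Y = 11 → L
  i= 8: W-G = 16 → Q
  i= 9: E-L = 19 → T
  shifts repeat with period 4: QTVL

QTVL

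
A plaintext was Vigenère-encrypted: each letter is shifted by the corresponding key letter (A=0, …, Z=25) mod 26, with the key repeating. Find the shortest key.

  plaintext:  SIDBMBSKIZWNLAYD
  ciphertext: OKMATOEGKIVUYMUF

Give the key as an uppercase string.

  i= 0: O-S = 22 → W
  i= 1: K-I =  2 → C
  i= 2: M-D =  9 → J
  i= 3: A-B = 25 → Z
  i= 4: T-M =  7 → H
  i= 5: O-B = 13 → N
  i= 6: E-S = 12 → M
  i= 7: G-K = 22 → W
  i= 8: K-I =  2 → C
  i= 9: I-Z =  9 → J
  i=10: V-W = 25 → Z
  i=11: U-N =  7 → H
  i=12: Y-L = 13 → N
  i=13: M-A = 12 → M
  i=14: U-Y = 22 → W
  i=15: F-D =  2 → C
  shifts repeat with period 7: WCJZHNM

WCJZHNM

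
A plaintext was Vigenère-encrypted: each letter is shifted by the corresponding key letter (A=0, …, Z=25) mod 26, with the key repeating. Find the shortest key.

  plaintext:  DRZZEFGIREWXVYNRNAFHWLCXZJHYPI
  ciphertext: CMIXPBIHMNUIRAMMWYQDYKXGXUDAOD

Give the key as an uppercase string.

  i= 0: C-D = 25 → Z
  i= 1: M-R = 21 → V
  i= 2: I-Z =  9 → J
  i= 3: X-Z = 24 → Y
  i= 4: P-E = 11 → L
  i= 5: B-F = 22 → W
  i= 6: I-G =  2 → C
  i= 7: H-I = 25 → Z
  i= 8: M-R = 21 → V
  i= 9: N-E =  9 → J
  i=10: U-W = 24 → Y
  i=11: I-X = 11 → L
  i=12: R-V = 22 → W
  i=13: A-Y =  2 → C
  i=14: M-N = 25 → Z
  i=15: M-R = 21 → V
  i=16: W-N =  9 → J
  i=17: Y-A = 24 → Y
  i=18: Q-F = 11 → L
  i=19: D-H = 22 → W
  i=20: Y-W =  2 → C
  i=21: K-L = 25 → Z
  i=22: X-C = 21 → V
  i=23: G-X =  9 → J
  i=24: X-Z = 24 → Y
  i=25: U-J = 11 → L
  i=26: D-H = 22 → W
  i=27: A-Y =  2 → C
  i=28: O-P = 25 → Z
  i=29: D-I = 21 → V
  shifts repeat with period 7: ZVJYLWC

ZVJYLWC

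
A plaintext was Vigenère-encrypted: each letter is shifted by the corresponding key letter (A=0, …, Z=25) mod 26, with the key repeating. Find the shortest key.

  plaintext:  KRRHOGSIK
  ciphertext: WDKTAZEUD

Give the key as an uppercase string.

  i= 0: W-K = 12 → M
  i= 1: D-R = 12 → M
  i= 2: K-R = 19 → T
  i= 3: T-H = 12 → M
  i= 4: A-O = 12 → M
  i= 5: Z-G = 19 → T
  i= 6: E-S = 12 → M
  i= 7: U-I = 12 → M
  i= 8: D-K = 19 → T
  shifts repeat with period 3: MMT

MMT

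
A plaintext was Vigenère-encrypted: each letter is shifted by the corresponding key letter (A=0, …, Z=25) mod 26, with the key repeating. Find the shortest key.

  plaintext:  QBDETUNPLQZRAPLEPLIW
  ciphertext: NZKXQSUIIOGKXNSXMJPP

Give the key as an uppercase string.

  i= 0: N-Q = 23 → X
  i= 1: Z-B = 24 → Y
  i= 2: K-D =  7 → H
  i= 3: X-E = 19 → T
  i= 4: Q-T = 23 → X
  i= 5: S-U = 24 → Y
  i= 6: U-N =  7 → H
  i= 7: I-P = 19 → T
  i= 8: I-L = 23 → X
  i= 9: O-Q = 24 → Y
  i=10: G-Z =  7 → H
  i=11: K-R = 19 → T
  i=12: X-A = 23 → X
  i=13: N-P = 24 → Y
  i=14: S-L =  7 → H
  i=15: X-E = 19 → T
  i=16: M-P = 23 → X
  i=17: J-L = 24 → Y
  i=18: P-I =  7 → H
  i=19: P-W = 19 → T
  shifts repeat with period 4: XYHT

XYHT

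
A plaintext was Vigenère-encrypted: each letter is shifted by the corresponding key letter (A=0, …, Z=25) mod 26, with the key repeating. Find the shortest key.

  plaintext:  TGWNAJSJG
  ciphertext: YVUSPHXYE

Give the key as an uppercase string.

  i= 0: Y-T =  5 → F
  i= 1: V-G = 15 → P
  i= 2: U-W = 24 → Y
  i= 3: S-N =  5 → F
  i= 4: P-A = 15 → P
  i= 5: H-J = 24 → Y
  i= 6: X-S =  5 → F
  i= 7: Y-J = 15 → P
  i= 8: E-G = 24 → Y
  shifts repeat with period 3: FPY

FPY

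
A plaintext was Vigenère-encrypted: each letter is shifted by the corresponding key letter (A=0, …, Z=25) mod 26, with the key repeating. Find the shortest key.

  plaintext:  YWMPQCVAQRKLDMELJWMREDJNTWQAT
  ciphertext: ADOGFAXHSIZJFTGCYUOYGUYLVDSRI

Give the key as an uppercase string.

  i= 0: A-Y =  2 → C
  i= 1: D-W =  7 → H
  i= 2: O-M =  2 → C
  i= 3: G-P = 17 → R
  i= 4: F-Q = 15 → P
  i= 5: A-C = 24 → Y
  i= 6: X-V =  2 → C
  i= 7: H-A =  7 → H
  i= 8: S-Q =  2 → C
  i= 9: I-R = 17 → R
  i=10: Z-K = 15 → P
  i=11: J-L = 24 → Y
  i=12: F-D =  2 → C
  i=13: T-M =  7 → H
  i=14: G-E =  2 → C
  i=15: C-L = 17 → R
  i=16: Y-J = 15 → P
  i=17: U-W = 24 → Y
  i=18: O-M =  2 → C
  i=19: Y-R =  7 → H
  i=20: G-E =  2 → C
  i=21: U-D = 17 → R
  i=22: Y-J = 15 → P
  i=23: L-N = 24 → Y
  i=24: V-T =  2 → C
  i=25: D-W =  7 → H
  i=26: S-Q =  2 → C
  i=27: R-A = 17 → R
  i=28: I-T = 15 → P
  shifts repeat with period 6: CHCRPY

CHCRPY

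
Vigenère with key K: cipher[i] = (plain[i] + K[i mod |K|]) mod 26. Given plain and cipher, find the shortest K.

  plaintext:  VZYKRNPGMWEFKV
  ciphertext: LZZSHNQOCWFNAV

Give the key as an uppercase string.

  i= 0: L-V = 16 → Q
  i= 1: Z-Z =  0 → A
  i= 2: Z-Y =  1 → B
  i= 3: S-K =  8 → I
  i= 4: H-R = 16 → Q
  i= 5: N-N =  0 → A
  i= 6: Q-P =  1 → B
  i= 7: O-G =  8 → I
  i= 8: C-M = 16 → Q
  i= 9: W-W =  0 → A
  i=10: F-E =  1 → B
  i=11: N-F =  8 → I
  i=12: A-K = 16 → Q
  i=13: V-V =  0 → A
  shifts repeat with period 4: QABI

QABI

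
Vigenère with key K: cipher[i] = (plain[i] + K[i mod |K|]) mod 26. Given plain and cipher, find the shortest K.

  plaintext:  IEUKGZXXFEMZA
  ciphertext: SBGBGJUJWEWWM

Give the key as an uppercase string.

  i= 0: S-I = 10 → K
  i= 1: B-E = 23 → X
  i= 2: G-U = 12 → M
  i= 3: B-K = 17 → R
  i= 4: G-G =  0 → A
  i= 5: J-Z = 10 → K
  i= 6: U-X = 23 → X
  i= 7: J-X = 12 → M
  i= 8: W-F = 17 → R
  i= 9: E-E =  0 → A
  i=10: W-M = 10 → K
  i=11: W-Z = 23 → X
  i=12: M-A = 12 → M
  shifts repeat with period 5: KXMRA

KXMRA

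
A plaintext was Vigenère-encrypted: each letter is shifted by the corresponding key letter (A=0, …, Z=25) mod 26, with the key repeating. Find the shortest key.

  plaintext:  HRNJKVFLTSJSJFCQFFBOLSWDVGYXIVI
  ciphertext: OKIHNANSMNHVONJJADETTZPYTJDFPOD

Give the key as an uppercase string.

  i= 0: O-H =  7 → H
  i= 1: K-R = 19 → T
  i= 2: I-N = 21 → V
  i= 3: H-J = 24 → Y
  i= 4: N-K =  3 → D
  i= 5: A-V =  5 → F
  i= 6: N-F =  8 → I
  i= 7: S-L =  7 → H
  i= 8: M-T = 19 → T
  i= 9: N-S = 21 → V
  i=10: H-J = 24 → Y
  i=11: V-S =  3 → D
  i=12: O-J =  5 → F
  i=13: N-F =  8 → I
  i=14: J-C =  7 → H
  i=15: J-Q = 19 → T
  i=16: A-F = 21 → V
  i=17: D-F = 24 → Y
  i=18: E-B =  3 → D
  i=19: T-O =  5 → F
  i=20: T-L =  8 → I
  i=21: Z-S =  7 → H
  i=22: P-W = 19 → T
  i=23: Y-D = 21 → V
  i=24: T-V = 24 → Y
  i=25: J-G =  3 → D
  i=26: D-Y =  5 → F
  i=27: F-X =  8 → I
  i=28: P-I =  7 → H
  i=29: O-V = 19 → T
  i=30: D-I = 21 → V
  shifts repeat with period 7: HTVYDFI

HTVYDFI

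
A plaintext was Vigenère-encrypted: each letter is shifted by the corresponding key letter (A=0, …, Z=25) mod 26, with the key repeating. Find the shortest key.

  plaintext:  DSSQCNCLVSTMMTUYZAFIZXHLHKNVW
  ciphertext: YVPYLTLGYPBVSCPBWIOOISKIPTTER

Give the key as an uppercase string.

VDXIJGJ

  i= 0: Y-D = 21 → V
  i= 1: V-S =  3 → D
  i= 2: P-S = 23 → X
  i= 3: Y-Q =  8 → I
  i= 4: L-C =  9 → J
  i= 5: T-N =  6 → G
  i= 6: L-C =  9 → J
  i= 7: G-L = 21 → V
  i= 8: Y-V =  3 → D
  i= 9: P-S = 23 → X
  i=10: B-T =  8 → I
  i=11: V-M =  9 → J
  i=12: S-M =  6 → G
  i=13: C-T =  9 → J
  i=14: P-U = 21 → V
  i=15: B-Y =  3 → D
  i=16: W-Z = 23 → X
  i=17: I-A =  8 → I
  i=18: O-F =  9 → J
  i=19: O-I =  6 → G
  i=20: I-Z =  9 → J
  i=21: S-X = 21 → V
  i=22: K-H =  3 → D
  i=23: I-L = 23 → X
  i=24: P-H =  8 → I
  i=25: T-K =  9 → J
  i=26: T-N =  6 → G
  i=27: E-V =  9 → J
  i=28: R-W = 21 → V
  shifts repeat with period 7: VDXIJGJ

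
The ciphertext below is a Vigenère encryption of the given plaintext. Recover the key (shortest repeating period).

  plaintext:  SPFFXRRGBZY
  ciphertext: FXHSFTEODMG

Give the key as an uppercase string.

NIC

  i= 0: F-S = 13 → N
  i= 1: X-P =  8 → I
  i= 2: H-F =  2 → C
  i= 3: S-F = 13 → N
  i= 4: F-X =  8 → I
  i= 5: T-R =  2 → C
  i= 6: E-R = 13 → N
  i= 7: O-G =  8 → I
  i= 8: D-B =  2 → C
  i= 9: M-Z = 13 → N
  i=10: G-Y =  8 → I
  shifts repeat with period 3: NIC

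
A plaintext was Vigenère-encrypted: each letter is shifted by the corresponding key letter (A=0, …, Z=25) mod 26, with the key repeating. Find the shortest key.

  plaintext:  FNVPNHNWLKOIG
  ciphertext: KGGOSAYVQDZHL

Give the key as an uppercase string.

  i= 0: K-F =  5 → F
  i= 1: G-N = 19 → T
  i= 2: G-V = 11 → L
  i= 3: O-P = 25 → Z
  i= 4: S-N =  5 → F
  i= 5: A-H = 19 → T
  i= 6: Y-N = 11 → L
  i= 7: V-W = 25 → Z
  i= 8: Q-L =  5 → F
  i= 9: D-K = 19 → T
  i=10: Z-O = 11 → L
  i=11: H-I = 25 → Z
  i=12: L-G =  5 → F
  shifts repeat with period 4: FTLZ

FTLZ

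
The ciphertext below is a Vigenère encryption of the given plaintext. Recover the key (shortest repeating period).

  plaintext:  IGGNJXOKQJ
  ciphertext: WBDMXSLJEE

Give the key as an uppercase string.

OVXZ

  i= 0: W-I = 14 → O
  i= 1: B-G = 21 → V
  i= 2: D-G = 23 → X
  i= 3: M-N = 25 → Z
  i= 4: X-J = 14 → O
  i= 5: S-X = 21 → V
  i= 6: L-O = 23 → X
  i= 7: J-K = 25 → Z
  i= 8: E-Q = 14 → O
  i= 9: E-J = 21 → V
  shifts repeat with period 4: OVXZ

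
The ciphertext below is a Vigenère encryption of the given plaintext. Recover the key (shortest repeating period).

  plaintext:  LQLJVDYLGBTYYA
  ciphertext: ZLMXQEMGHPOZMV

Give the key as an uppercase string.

  i= 0: Z-L = 14 → O
  i= 1: L-Q = 21 → V
  i= 2: M-L =  1 → B
  i= 3: X-J = 14 → O
  i= 4: Q-V = 21 → V
  i= 5: E-D =  1 → B
  i= 6: M-Y = 14 → O
  i= 7: G-L = 21 → V
  i= 8: H-G =  1 → B
  i= 9: P-B = 14 → O
  i=10: O-T = 21 → V
  i=11: Z-Y =  1 → B
  i=12: M-Y = 14 → O
  i=13: V-A = 21 → V
  shifts repeat with period 3: OVB

OVB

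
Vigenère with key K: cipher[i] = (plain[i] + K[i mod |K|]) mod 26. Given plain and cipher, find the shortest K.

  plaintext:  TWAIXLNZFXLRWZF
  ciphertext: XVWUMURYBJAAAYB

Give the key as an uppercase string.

  i= 0: X-T =  4 → E
  i= 1: V-W = 25 → Z
  i= 2: W-A = 22 → W
  i= 3: U-I = 12 → M
  i= 4: M-X = 15 → P
  i= 5: U-L =  9 → J
  i= 6: R-N =  4 → E
  i= 7: Y-Z = 25 → Z
  i= 8: B-F = 22 → W
  i= 9: J-X = 12 → M
  i=10: A-L = 15 → P
  i=11: A-R =  9 → J
  i=12: A-W =  4 → E
  i=13: Y-Z = 25 → Z
  i=14: B-F = 22 → W
  shifts repeat with period 6: EZWMPJ

EZWMPJ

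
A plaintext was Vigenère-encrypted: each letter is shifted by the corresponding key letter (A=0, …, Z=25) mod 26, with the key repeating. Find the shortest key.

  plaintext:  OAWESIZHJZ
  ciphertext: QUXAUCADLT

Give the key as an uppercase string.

CUBW

  i= 0: Q-O =  2 → C
  i= 1: U-A = 20 → U
  i= 2: X-W =  1 → B
  i= 3: A-E = 22 → W
  i= 4: U-S =  2 → C
  i= 5: C-I = 20 → U
  i= 6: A-Z =  1 → B
  i= 7: D-H = 22 → W
  i= 8: L-J =  2 → C
  i= 9: T-Z = 20 → U
  shifts repeat with period 4: CUBW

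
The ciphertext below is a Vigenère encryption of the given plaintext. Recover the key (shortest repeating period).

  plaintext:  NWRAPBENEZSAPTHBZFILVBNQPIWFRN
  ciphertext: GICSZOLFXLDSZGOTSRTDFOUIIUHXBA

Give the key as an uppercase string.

TMLSKNHS

  i= 0: G-N = 19 → T
  i= 1: I-W = 12 → M
  i= 2: C-R = 11 → L
  i= 3: S-A = 18 → S
  i= 4: Z-P = 10 → K
  i= 5: O-B = 13 → N
  i= 6: L-E =  7 → H
  i= 7: F-N = 18 → S
  i= 8: X-E = 19 → T
  i= 9: L-Z = 12 → M
  i=10: D-S = 11 → L
  i=11: S-A = 18 → S
  i=12: Z-P = 10 → K
  i=13: G-T = 13 → N
  i=14: O-H =  7 → H
  i=15: T-B = 18 → S
  i=16: S-Z = 19 → T
  i=17: R-F = 12 → M
  i=18: T-I = 11 → L
  i=19: D-L = 18 → S
  i=20: F-V = 10 → K
  i=21: O-B = 13 → N
  i=22: U-N =  7 → H
  i=23: I-Q = 18 → S
  i=24: I-P = 19 → T
  i=25: U-I = 12 → M
  i=26: H-W = 11 → L
  i=27: X-F = 18 → S
  i=28: B-R = 10 → K
  i=29: A-N = 13 → N
  shifts repeat with period 8: TMLSKNHS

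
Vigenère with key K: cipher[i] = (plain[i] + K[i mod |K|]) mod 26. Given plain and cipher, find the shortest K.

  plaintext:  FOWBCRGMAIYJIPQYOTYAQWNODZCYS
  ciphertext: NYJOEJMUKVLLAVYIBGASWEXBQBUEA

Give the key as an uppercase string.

  i= 0: N-F =  8 → I
  i= 1: Y-O = 10 → K
  i= 2: J-W = 13 → N
  i= 3: O-B = 13 → N
  i= 4: E-C =  2 → C
  i= 5: J-R = 18 → S
  i= 6: M-G =  6 → G
  i= 7: U-M =  8 → I
  i= 8: K-A = 10 → K
  i= 9: V-I = 13 → N
  i=10: L-Y = 13 → N
  i=11: L-J =  2 → C
  i=12: A-I = 18 → S
  i=13: V-P =  6 → G
  i=14: Y-Q =  8 → I
  i=15: I-Y = 10 → K
  i=16: B-O = 13 → N
  i=17: G-T = 13 → N
  i=18: A-Y =  2 → C
  i=19: S-A = 18 → S
  i=20: W-Q =  6 → G
  i=21: E-W =  8 → I
  i=22: X-N = 10 → K
  i=23: B-O = 13 → N
  i=24: Q-D = 13 → N
  i=25: B-Z =  2 → C
  i=26: U-C = 18 → S
  i=27: E-Y =  6 → G
  i=28: A-S =  8 → I
  shifts repeat with period 7: IKNNCSG

IKNNCSG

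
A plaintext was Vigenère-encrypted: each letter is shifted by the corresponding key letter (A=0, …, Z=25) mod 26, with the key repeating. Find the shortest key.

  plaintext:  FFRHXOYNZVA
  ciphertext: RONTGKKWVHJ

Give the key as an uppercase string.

  i= 0: R-F = 12 → M
  i= 1: O-F =  9 → J
  i= 2: N-R = 22 → W
  i= 3: T-H = 12 → M
  i= 4: G-X =  9 → J
  i= 5: K-O = 22 → W
  i= 6: K-Y = 12 → M
  i= 7: W-N =  9 → J
  i= 8: V-Z = 22 → W
  i= 9: H-V = 12 → M
  i=10: J-A =  9 → J
  shifts repeat with period 3: MJW

MJW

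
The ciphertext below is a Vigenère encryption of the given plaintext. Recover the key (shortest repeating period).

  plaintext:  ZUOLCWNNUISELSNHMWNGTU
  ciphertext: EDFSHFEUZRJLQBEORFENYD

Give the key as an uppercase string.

FJRH

  i= 0: E-Z =  5 → F
  i= 1: D-U =  9 → J
  i= 2: F-O = 17 → R
  i= 3: S-L =  7 → H
  i= 4: H-C =  5 → F
  i= 5: F-W =  9 → J
  i= 6: E-N = 17 → R
  i= 7: U-N =  7 → H
  i= 8: Z-U =  5 → F
  i= 9: R-I =  9 → J
  i=10: J-S = 17 → R
  i=11: L-E =  7 → H
  i=12: Q-L =  5 → F
  i=13: B-S =  9 → J
  i=14: E-N = 17 → R
  i=15: O-H =  7 → H
  i=16: R-M =  5 → F
  i=17: F-W =  9 → J
  i=18: E-N = 17 → R
  i=19: N-G =  7 → H
  i=20: Y-T =  5 → F
  i=21: D-U =  9 → J
  shifts repeat with period 4: FJRH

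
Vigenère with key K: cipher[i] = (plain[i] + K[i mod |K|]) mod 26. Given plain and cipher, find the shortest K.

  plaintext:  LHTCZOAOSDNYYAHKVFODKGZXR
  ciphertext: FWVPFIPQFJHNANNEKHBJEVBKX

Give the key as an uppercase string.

  i= 0: F-L = 20 → U
  i= 1: W-H = 15 → P
  i= 2: V-T =  2 → C
  i= 3: P-C = 13 → N
  i= 4: F-Z =  6 → G
  i= 5: I-O = 20 → U
  i= 6: P-A = 15 → P
  i= 7: Q-O =  2 → C
  i= 8: F-S = 13 → N
  i= 9: J-D =  6 → G
  i=10: H-N = 20 → U
  i=11: N-Y = 15 → P
  i=12: A-Y =  2 → C
  i=13: N-A = 13 → N
  i=14: N-H =  6 → G
  i=15: E-K = 20 → U
  i=16: K-V = 15 → P
  i=17: H-F =  2 → C
  i=18: B-O = 13 → N
  i=19: J-D =  6 → G
  i=20: E-K = 20 → U
  i=21: V-G = 15 → P
  i=22: B-Z =  2 → C
  i=23: K-X = 13 → N
  i=24: X-R =  6 → G
  shifts repeat with period 5: UPCNG

UPCNG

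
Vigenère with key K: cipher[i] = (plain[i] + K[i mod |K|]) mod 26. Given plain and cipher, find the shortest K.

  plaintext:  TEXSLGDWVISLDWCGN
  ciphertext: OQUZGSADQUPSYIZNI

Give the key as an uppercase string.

  i= 0: O-T = 21 → V
  i= 1: Q-E = 12 → M
  i= 2: U-X = 23 → X
  i= 3: Z-S =  7 → H
  i= 4: G-L = 21 → V
  i= 5: S-G = 12 → M
  i= 6: A-D = 23 → X
  i= 7: D-W =  7 → H
  i= 8: Q-V = 21 → V
  i= 9: U-I = 12 → M
  i=10: P-S = 23 → X
  i=11: S-L =  7 → H
  i=12: Y-D = 21 → V
  i=13: I-W = 12 → M
  i=14: Z-C = 23 → X
  i=15: N-G =  7 → H
  i=16: I-N = 21 → V
  shifts repeat with period 4: VMXH

VMXH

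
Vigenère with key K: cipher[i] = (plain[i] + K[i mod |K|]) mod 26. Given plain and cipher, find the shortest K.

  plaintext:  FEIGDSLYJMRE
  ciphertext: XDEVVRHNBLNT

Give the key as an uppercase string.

  i= 0: X-F = 18 → S
  i= 1: D-E = 25 → Z
  i= 2: E-I = 22 → W
  i= 3: V-G = 15 → P
  i= 4: V-D = 18 → S
  i= 5: R-S = 25 → Z
  i= 6: H-L = 22 → W
  i= 7: N-Y = 15 → P
  i= 8: B-J = 18 → S
  i= 9: L-M = 25 → Z
  i=10: N-R = 22 → W
  i=11: T-E = 15 → P
  shifts repeat with period 4: SZWP

SZWP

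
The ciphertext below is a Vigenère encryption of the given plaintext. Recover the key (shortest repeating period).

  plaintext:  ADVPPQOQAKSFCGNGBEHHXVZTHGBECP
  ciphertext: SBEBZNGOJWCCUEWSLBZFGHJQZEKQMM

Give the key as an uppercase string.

SYJMKX

  i= 0: S-A = 18 → S
  i= 1: B-D = 24 → Y
  i= 2: E-V =  9 → J
  i= 3: B-P = 12 → M
  i= 4: Z-P = 10 → K
  i= 5: N-Q = 23 → X
  i= 6: G-O = 18 → S
  i= 7: O-Q = 24 → Y
  i= 8: J-A =  9 → J
  i= 9: W-K = 12 → M
  i=10: C-S = 10 → K
  i=11: C-F = 23 → X
  i=12: U-C = 18 → S
  i=13: E-G = 24 → Y
  i=14: W-N =  9 → J
  i=15: S-G = 12 → M
  i=16: L-B = 10 → K
  i=17: B-E = 23 → X
  i=18: Z-H = 18 → S
  i=19: F-H = 24 → Y
  i=20: G-X =  9 → J
  i=21: H-V = 12 → M
  i=22: J-Z = 10 → K
  i=23: Q-T = 23 → X
  i=24: Z-H = 18 → S
  i=25: E-G = 24 → Y
  i=26: K-B =  9 → J
  i=27: Q-E = 12 → M
  i=28: M-C = 10 → K
  i=29: M-P = 23 → X
  shifts repeat with period 6: SYJMKX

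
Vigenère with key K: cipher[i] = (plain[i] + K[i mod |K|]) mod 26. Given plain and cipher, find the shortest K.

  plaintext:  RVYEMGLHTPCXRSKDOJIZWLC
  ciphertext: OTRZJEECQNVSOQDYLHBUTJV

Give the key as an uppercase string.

  i= 0: O-R = 23 → X
  i= 1: T-V = 24 → Y
  i= 2: R-Y = 19 → T
  i= 3: Z-E = 21 → V
  i= 4: J-M = 23 → X
  i= 5: E-G = 24 → Y
  i= 6: E-L = 19 → T
  i= 7: C-H = 21 → V
  i= 8: Q-T = 23 → X
  i= 9: N-P = 24 → Y
  i=10: V-C = 19 → T
  i=11: S-X = 21 → V
  i=12: O-R = 23 → X
  i=13: Q-S = 24 → Y
  i=14: D-K = 19 → T
  i=15: Y-D = 21 → V
  i=16: L-O = 23 → X
  i=17: H-J = 24 → Y
  i=18: B-I = 19 → T
  i=19: U-Z = 21 → V
  i=20: T-W = 23 → X
  i=21: J-L = 24 → Y
  i=22: V-C = 19 → T
  shifts repeat with period 4: XYTV

XYTV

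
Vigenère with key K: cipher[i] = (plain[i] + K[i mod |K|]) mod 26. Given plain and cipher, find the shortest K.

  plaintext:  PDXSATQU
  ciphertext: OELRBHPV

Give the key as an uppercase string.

  i= 0: O-P = 25 → Z
  i= 1: E-D =  1 → B
  i= 2: L-X = 14 → O
  i= 3: R-S = 25 → Z
  i= 4: B-A =  1 → B
  i= 5: H-T = 14 → O
  i= 6: P-Q = 25 → Z
  i= 7: V-U =  1 → B
  shifts repeat with period 3: ZBO

ZBO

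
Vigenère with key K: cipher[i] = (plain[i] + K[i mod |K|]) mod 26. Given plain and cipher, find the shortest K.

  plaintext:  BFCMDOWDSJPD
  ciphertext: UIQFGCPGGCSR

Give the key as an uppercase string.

TDO

  i= 0: U-B = 19 → T
  i= 1: I-F =  3 → D
  i= 2: Q-C = 14 → O
  i= 3: F-M = 19 → T
  i= 4: G-D =  3 → D
  i= 5: C-O = 14 → O
  i= 6: P-W = 19 → T
  i= 7: G-D =  3 → D
  i= 8: G-S = 14 → O
  i= 9: C-J = 19 → T
  i=10: S-P =  3 → D
  i=11: R-D = 14 → O
  shifts repeat with period 3: TDO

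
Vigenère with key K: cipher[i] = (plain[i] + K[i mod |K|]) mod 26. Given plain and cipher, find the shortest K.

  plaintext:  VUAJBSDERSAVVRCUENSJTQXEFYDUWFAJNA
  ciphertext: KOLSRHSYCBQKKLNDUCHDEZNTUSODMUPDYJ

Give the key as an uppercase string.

  i= 0: K-V = 15 → P
  i= 1: O-U = 20 → U
  i= 2: L-A = 11 → L
  i= 3: S-J =  9 → J
  i= 4: R-B = 16 → Q
  i= 5: H-S = 15 → P
  i= 6: S-D = 15 → P
  i= 7: Y-E = 20 → U
  i= 8: C-R = 11 → L
  i= 9: B-S =  9 → J
  i=10: Q-A = 16 → Q
  i=11: K-V = 15 → P
  i=12: K-V = 15 → P
  i=13: L-R = 20 → U
  i=14: N-C = 11 → L
  i=15: D-U =  9 → J
  i=16: U-E = 16 → Q
  i=17: C-N = 15 → P
  i=18: H-S = 15 → P
  i=19: D-J = 20 → U
  i=20: E-T = 11 → L
  i=21: Z-Q =  9 → J
  i=22: N-X = 16 → Q
  i=23: T-E = 15 → P
  i=24: U-F = 15 → P
  i=25: S-Y = 20 → U
  i=26: O-D = 11 → L
  i=27: D-U =  9 → J
  i=28: M-W = 16 → Q
  i=29: U-F = 15 → P
  i=30: P-A = 15 → P
  i=31: D-J = 20 → U
  i=32: Y-N = 11 → L
  i=33: J-A =  9 → J
  shifts repeat with period 6: PULJQP

PULJQP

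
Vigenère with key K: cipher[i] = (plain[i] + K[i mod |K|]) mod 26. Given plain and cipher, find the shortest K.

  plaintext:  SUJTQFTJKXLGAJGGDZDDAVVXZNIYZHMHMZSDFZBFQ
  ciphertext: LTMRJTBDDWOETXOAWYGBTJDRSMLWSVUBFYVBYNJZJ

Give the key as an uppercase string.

  i= 0: L-S = 19 → T
  i= 1: T-U = 25 → Z
  i= 2: M-J =  3 → D
  i= 3: R-T = 24 → Y
  i= 4: J-Q = 19 → T
  i= 5: T-F = 14 → O
  i= 6: B-T =  8 → I
  i= 7: D-J = 20 → U
  i= 8: D-K = 19 → T
  i= 9: W-X = 25 → Z
  i=10: O-L =  3 → D
  i=11: E-G = 24 → Y
  i=12: T-A = 19 → T
  i=13: X-J = 14 → O
  i=14: O-G =  8 → I
  i=15: A-G = 20 → U
  i=16: W-D = 19 → T
  i=17: Y-Z = 25 → Z
  i=18: G-D =  3 → D
  i=19: B-D = 24 → Y
  i=20: T-A = 19 → T
  i=21: J-V = 14 → O
  i=22: D-V =  8 → I
  i=23: R-X = 20 → U
  i=24: S-Z = 19 → T
  i=25: M-N = 25 → Z
  i=26: L-I =  3 → D
  i=27: W-Y = 24 → Y
  i=28: S-Z = 19 → T
  i=29: V-H = 14 → O
  i=30: U-M =  8 → I
  i=31: B-H = 20 → U
  i=32: F-M = 19 → T
  i=33: Y-Z = 25 → Z
  i=34: V-S =  3 → D
  i=35: B-D = 24 → Y
  i=36: Y-F = 19 → T
  i=37: N-Z = 14 → O
  i=38: J-B =  8 → I
  i=39: Z-F = 20 → U
  i=40: J-Q = 19 → T
  shifts repeat with period 8: TZDYTOIU

TZDYTOIU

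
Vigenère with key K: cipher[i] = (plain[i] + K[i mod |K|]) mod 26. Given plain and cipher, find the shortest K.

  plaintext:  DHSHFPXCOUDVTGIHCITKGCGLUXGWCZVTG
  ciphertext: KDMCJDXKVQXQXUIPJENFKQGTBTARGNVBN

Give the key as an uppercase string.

HWUVEOAI

  i= 0: K-D =  7 → H
  i= 1: D-H = 22 → W
  i= 2: M-S = 20 → U
  i= 3: C-H = 21 → V
  i= 4: J-F =  4 → E
  i= 5: D-P = 14 → O
  i= 6: X-X =  0 → A
  i= 7: K-C =  8 → I
  i= 8: V-O =  7 → H
  i= 9: Q-U = 22 → W
  i=10: X-D = 20 → U
  i=11: Q-V = 21 → V
  i=12: X-T =  4 → E
  i=13: U-G = 14 → O
  i=14: I-I =  0 → A
  i=15: P-H =  8 → I
  i=16: J-C =  7 → H
  i=17: E-I = 22 → W
  i=18: N-T = 20 → U
  i=19: F-K = 21 → V
  i=20: K-G =  4 → E
  i=21: Q-C = 14 → O
  i=22: G-G =  0 → A
  i=23: T-L =  8 → I
  i=24: B-U =  7 → H
  i=25: T-X = 22 → W
  i=26: A-G = 20 → U
  i=27: R-W = 21 → V
  i=28: G-C =  4 → E
  i=29: N-Z = 14 → O
  i=30: V-V =  0 → A
  i=31: B-T =  8 → I
  i=32: N-G =  7 → H
  shifts repeat with period 8: HWUVEOAI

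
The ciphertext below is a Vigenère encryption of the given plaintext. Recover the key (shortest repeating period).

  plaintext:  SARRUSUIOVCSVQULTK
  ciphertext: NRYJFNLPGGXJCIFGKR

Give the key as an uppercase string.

VRHSL

  i= 0: N-S = 21 → V
  i= 1: R-A = 17 → R
  i= 2: Y-R =  7 → H
  i= 3: J-R = 18 → S
  i= 4: F-U = 11 → L
  i= 5: N-S = 21 → V
  i= 6: L-U = 17 → R
  i= 7: P-I =  7 → H
  i= 8: G-O = 18 → S
  i= 9: G-V = 11 → L
  i=10: X-C = 21 → V
  i=11: J-S = 17 → R
  i=12: C-V =  7 → H
  i=13: I-Q = 18 → S
  i=14: F-U = 11 → L
  i=15: G-L = 21 → V
  i=16: K-T = 17 → R
  i=17: R-K =  7 → H
  shifts repeat with period 5: VRHSL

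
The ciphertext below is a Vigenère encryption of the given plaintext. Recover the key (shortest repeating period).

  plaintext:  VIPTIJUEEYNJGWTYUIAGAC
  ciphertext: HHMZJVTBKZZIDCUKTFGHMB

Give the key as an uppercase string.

MZXGB

  i= 0: H-V = 12 → M
  i= 1: H-I = 25 → Z
  i= 2: M-P = 23 → X
  i= 3: Z-T =  6 → G
  i= 4: J-I =  1 → B
  i= 5: V-J = 12 → M
  i= 6: T-U = 25 → Z
  i= 7: B-E = 23 → X
  i= 8: K-E =  6 → G
  i= 9: Z-Y =  1 → B
  i=10: Z-N = 12 → M
  i=11: I-J = 25 → Z
  i=12: D-G = 23 → X
  i=13: C-W =  6 → G
  i=14: U-T =  1 → B
  i=15: K-Y = 12 → M
  i=16: T-U = 25 → Z
  i=17: F-I = 23 → X
  i=18: G-A =  6 → G
  i=19: H-G =  1 → B
  i=20: M-A = 12 → M
  i=21: B-C = 25 → Z
  shifts repeat with period 5: MZXGB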